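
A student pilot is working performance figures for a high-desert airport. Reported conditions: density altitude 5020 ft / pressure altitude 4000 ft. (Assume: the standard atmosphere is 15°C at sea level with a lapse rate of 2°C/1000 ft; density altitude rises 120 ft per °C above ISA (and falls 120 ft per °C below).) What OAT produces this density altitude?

Density altitude − pressure altitude = 5020 − 4000 = +1020 ft.
At 120 ft/°C that is an ISA deviation of 1020/120 = +8.5°C.
ISA temperature at 4000 ft = 15 − 2 × (4000/1000) = 7°C.
OAT = ISA + deviation = 7 + (+8.5) = 15.5°C.

15.5°C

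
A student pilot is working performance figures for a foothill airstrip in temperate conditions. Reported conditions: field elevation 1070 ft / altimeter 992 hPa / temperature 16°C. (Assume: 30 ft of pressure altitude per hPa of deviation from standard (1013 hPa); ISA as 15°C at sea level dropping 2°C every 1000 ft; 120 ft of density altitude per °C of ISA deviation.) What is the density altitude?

Pressure altitude = 1070 + (1013 − 992) × 30 = 1070 + (+630) = 1700 ft.
ISA temperature at 1700 ft = 15 − 2 × (1700/1000) = 11.6°C.
ISA deviation = 16 − 11.6 = +4.4°C.
Density altitude = 1700 + 120 × (4.4) = 2228 ft.

2228 ft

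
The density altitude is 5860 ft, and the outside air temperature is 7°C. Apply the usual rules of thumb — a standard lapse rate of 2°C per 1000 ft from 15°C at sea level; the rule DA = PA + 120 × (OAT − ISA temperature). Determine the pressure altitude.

5500 ft

DA = PA + 120 × (OAT − (15 − 2·PA/1000)) = PA + 120·OAT − 1800 + 0.24·PA = 1.24·PA + 120·OAT − 1800.
So 1.24·PA = 5860 − 120 × 7 + 1800 = 6820.
PA = 6820 / 1.24 = 5500 ft.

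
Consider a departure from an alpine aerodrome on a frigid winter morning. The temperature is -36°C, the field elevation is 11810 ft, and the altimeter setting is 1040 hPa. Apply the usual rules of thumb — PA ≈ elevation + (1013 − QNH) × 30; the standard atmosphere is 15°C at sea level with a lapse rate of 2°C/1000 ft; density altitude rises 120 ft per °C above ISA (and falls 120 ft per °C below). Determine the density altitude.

Pressure altitude = 11810 + (1013 − 1040) × 30 = 11810 + (-810) = 11000 ft.
ISA temperature at 11000 ft = 15 − 2 × (11000/1000) = -7°C.
ISA deviation = -36 − (-7) = -29°C.
Density altitude = 11000 + 120 × (-29) = 7520 ft.

7520 ft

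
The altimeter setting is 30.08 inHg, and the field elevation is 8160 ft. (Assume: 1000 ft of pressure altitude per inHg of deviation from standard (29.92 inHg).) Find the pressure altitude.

8000 ft

Pressure correction = (29.92 − 30.08) × 1000 = -160 ft.
Pressure altitude = 8160 + (-160) = 8000 ft.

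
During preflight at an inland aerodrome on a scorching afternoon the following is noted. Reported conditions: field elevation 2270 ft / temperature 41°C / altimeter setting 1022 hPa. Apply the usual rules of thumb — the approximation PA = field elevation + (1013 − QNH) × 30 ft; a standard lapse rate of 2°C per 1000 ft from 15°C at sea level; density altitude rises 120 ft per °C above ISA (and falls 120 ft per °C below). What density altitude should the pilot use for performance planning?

5600 ft

Pressure altitude = 2270 + (1013 − 1022) × 30 = 2270 + (-270) = 2000 ft.
ISA temperature at 2000 ft = 15 − 2 × (2000/1000) = 11°C.
ISA deviation = 41 − 11 = +30°C.
Density altitude = 2000 + 120 × (30) = 5600 ft.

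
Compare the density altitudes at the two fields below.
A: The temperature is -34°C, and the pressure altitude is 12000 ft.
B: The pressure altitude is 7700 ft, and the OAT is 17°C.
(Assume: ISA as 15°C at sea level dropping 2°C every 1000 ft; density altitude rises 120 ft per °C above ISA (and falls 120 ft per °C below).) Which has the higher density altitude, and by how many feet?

B by 788 ft

A: ISA temp = -9°C, deviation -25°C, DA = 12000 + 120 × (-25) = 9000 ft.
B: ISA temp = -0.4°C, deviation +17.4°C, DA = 7700 + 120 × 17.4 = 9788 ft.
B is higher by 9788 − 9000 = 788 ft.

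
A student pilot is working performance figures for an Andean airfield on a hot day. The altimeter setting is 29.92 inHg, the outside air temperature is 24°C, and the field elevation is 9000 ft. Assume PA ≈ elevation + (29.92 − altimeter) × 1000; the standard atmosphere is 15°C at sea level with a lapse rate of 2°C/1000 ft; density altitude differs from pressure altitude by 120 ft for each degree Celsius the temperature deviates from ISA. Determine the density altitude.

Pressure altitude = 9000 + (29.92 − 29.92) × 1000 = 9000 + (0) = 9000 ft.
ISA temperature at 9000 ft = 15 − 2 × (9000/1000) = -3°C.
ISA deviation = 24 − (-3) = +27°C.
Density altitude = 9000 + 120 × (27) = 12240 ft.

12240 ft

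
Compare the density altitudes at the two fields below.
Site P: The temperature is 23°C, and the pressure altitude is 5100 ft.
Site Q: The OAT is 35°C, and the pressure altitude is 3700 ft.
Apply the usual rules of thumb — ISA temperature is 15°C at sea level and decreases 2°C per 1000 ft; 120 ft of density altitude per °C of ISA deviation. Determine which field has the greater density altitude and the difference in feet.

Site P: ISA temp = 4.8°C, deviation +18.2°C, DA = 5100 + 120 × 18.2 = 7284 ft.
Site Q: ISA temp = 7.6°C, deviation +27.4°C, DA = 3700 + 120 × 27.4 = 6988 ft.
Site P is higher by 7284 − 6988 = 296 ft.

Site P by 296 ft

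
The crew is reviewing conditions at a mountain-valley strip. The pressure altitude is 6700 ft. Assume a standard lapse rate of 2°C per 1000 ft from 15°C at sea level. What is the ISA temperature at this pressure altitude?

1.6°C

ISA temperature = 15 − 2 × (6700/1000) = 15 − 13.4 = 1.6°C.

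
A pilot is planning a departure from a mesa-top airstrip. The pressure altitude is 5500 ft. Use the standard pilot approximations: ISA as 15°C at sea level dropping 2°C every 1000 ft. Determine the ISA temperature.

4°C

ISA temperature = 15 − 2 × (5500/1000) = 15 − 11 = 4°C.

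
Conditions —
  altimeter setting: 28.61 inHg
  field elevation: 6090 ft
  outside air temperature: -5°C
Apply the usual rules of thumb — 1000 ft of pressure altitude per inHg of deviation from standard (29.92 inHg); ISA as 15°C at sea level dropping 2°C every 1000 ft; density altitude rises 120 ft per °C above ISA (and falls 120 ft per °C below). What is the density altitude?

Pressure altitude = 6090 + (29.92 − 28.61) × 1000 = 6090 + (+1310) = 7400 ft.
ISA temperature at 7400 ft = 15 − 2 × (7400/1000) = 0.2°C.
ISA deviation = -5 − 0.2 = -5.2°C.
Density altitude = 7400 + 120 × (-5.2) = 6776 ft.

6776 ft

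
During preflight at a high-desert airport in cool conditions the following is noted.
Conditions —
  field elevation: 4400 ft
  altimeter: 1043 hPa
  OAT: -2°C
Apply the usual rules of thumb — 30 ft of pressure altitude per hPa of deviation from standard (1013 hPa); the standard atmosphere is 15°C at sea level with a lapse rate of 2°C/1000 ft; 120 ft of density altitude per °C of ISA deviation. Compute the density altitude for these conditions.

Pressure altitude = 4400 + (1013 − 1043) × 30 = 4400 + (-900) = 3500 ft.
ISA temperature at 3500 ft = 15 − 2 × (3500/1000) = 8°C.
ISA deviation = -2 − 8 = -10°C.
Density altitude = 3500 + 120 × (-10) = 2300 ft.

2300 ft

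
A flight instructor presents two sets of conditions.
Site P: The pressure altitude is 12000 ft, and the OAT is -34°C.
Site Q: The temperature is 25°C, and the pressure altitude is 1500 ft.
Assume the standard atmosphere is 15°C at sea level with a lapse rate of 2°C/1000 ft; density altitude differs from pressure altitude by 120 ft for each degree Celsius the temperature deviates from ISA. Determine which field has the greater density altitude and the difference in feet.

Site P: ISA temp = -9°C, deviation -25°C, DA = 12000 + 120 × (-25) = 9000 ft.
Site Q: ISA temp = 12°C, deviation +13°C, DA = 1500 + 120 × 13 = 3060 ft.
Site P is higher by 9000 − 3060 = 5940 ft.

Site P by 5940 ft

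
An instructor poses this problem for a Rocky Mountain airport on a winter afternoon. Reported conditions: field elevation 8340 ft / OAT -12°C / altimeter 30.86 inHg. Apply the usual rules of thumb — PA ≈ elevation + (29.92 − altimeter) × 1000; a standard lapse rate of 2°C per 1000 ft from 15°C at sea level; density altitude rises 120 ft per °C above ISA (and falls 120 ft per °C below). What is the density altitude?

Pressure altitude = 8340 + (29.92 − 30.86) × 1000 = 8340 + (-940) = 7400 ft.
ISA temperature at 7400 ft = 15 − 2 × (7400/1000) = 0.2°C.
ISA deviation = -12 − 0.2 = -12.2°C.
Density altitude = 7400 + 120 × (-12.2) = 5936 ft.

5936 ft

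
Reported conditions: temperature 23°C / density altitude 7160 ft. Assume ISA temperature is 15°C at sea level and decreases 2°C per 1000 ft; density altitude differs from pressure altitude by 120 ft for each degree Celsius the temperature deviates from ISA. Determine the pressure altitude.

DA = PA + 120 × (OAT − (15 − 2·PA/1000)) = PA + 120·OAT − 1800 + 0.24·PA = 1.24·PA + 120·OAT − 1800.
So 1.24·PA = 7160 − 120 × 23 + 1800 = 6200.
PA = 6200 / 1.24 = 5000 ft.

5000 ft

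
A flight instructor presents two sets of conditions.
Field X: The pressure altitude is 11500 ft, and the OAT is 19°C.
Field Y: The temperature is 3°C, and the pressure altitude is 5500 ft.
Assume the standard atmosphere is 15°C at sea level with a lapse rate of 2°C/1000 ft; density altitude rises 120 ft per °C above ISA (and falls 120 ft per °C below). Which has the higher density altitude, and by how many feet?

Field X by 9360 ft

Field X: ISA temp = -8°C, deviation +27°C, DA = 11500 + 120 × 27 = 14740 ft.
Field Y: ISA temp = 4°C, deviation -1°C, DA = 5500 + 120 × (-1) = 5380 ft.
Field X is higher by 14740 − 5380 = 9360 ft.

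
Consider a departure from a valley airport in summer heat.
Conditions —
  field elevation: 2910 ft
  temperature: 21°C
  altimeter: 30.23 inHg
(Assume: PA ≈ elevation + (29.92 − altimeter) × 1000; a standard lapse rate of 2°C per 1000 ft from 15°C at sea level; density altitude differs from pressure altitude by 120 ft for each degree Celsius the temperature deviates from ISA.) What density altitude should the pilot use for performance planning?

Pressure altitude = 2910 + (29.92 − 30.23) × 1000 = 2910 + (-310) = 2600 ft.
ISA temperature at 2600 ft = 15 − 2 × (2600/1000) = 9.8°C.
ISA deviation = 21 − 9.8 = +11.2°C.
Density altitude = 2600 + 120 × (11.2) = 3944 ft.

3944 ft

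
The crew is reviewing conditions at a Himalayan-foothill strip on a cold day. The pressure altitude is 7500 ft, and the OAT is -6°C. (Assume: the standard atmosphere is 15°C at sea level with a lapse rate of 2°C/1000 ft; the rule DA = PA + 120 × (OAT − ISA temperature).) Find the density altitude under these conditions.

6780 ft

ISA temperature at 7500 ft = 15 − 2 × (7500/1000) = 0°C.
ISA deviation = -6 − 0 = -6°C.
Density altitude = 7500 + 120 × (-6) = 7500 + (-720) = 6780 ft.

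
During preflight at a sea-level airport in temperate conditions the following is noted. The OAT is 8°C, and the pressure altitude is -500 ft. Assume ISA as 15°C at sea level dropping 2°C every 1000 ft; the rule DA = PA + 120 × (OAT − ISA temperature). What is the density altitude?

ISA temperature at -500 ft = 15 − 2 × (-500/1000) = 16°C.
ISA deviation = 8 − 16 = -8°C.
Density altitude = -500 + 120 × (-8) = -500 + (-960) = -1460 ft.

-1460 ft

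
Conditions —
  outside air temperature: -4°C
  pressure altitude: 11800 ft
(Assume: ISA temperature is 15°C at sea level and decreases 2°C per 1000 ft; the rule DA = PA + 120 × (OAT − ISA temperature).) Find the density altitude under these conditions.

ISA temperature at 11800 ft = 15 − 2 × (11800/1000) = -8.6°C.
ISA deviation = -4 − (-8.6) = +4.6°C.
Density altitude = 11800 + 120 × (4.6) = 11800 + (+552) = 12352 ft.

12352 ft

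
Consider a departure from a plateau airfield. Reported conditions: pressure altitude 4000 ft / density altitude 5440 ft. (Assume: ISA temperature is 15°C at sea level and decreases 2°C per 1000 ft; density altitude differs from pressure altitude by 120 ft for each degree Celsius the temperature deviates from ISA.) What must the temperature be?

Density altitude − pressure altitude = 5440 − 4000 = +1440 ft.
At 120 ft/°C that is an ISA deviation of 1440/120 = +12°C.
ISA temperature at 4000 ft = 15 − 2 × (4000/1000) = 7°C.
OAT = ISA + deviation = 7 + (+12) = 19°C.

19°C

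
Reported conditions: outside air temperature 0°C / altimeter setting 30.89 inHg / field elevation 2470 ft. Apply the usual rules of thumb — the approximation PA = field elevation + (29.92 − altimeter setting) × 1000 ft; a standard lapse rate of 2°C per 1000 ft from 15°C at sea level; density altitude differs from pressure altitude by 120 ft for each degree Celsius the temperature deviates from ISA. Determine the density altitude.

Pressure altitude = 2470 + (29.92 − 30.89) × 1000 = 2470 + (-970) = 1500 ft.
ISA temperature at 1500 ft = 15 − 2 × (1500/1000) = 12°C.
ISA deviation = 0 − 12 = -12°C.
Density altitude = 1500 + 120 × (-12) = 60 ft.

60 ft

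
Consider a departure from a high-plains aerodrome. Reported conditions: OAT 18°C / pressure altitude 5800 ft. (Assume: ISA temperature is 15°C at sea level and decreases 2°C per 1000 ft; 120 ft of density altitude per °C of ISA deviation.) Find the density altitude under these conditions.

7552 ft

ISA temperature at 5800 ft = 15 − 2 × (5800/1000) = 3.4°C.
ISA deviation = 18 − 3.4 = +14.6°C.
Density altitude = 5800 + 120 × (14.6) = 5800 + (+1752) = 7552 ft.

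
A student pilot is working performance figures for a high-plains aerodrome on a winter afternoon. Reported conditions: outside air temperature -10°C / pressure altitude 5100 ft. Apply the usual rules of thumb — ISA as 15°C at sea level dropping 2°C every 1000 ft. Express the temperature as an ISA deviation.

ISA temperature at 5100 ft = 15 − 2 × (5100/1000) = 4.8°C.
Deviation = OAT − ISA = -10 − 4.8 = -14.8°C.

ISA-14.8°C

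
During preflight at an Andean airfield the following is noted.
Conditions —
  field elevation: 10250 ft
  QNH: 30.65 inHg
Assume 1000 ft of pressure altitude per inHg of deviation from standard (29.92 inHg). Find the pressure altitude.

9520 ft

Pressure correction = (29.92 − 30.65) × 1000 = -730 ft.
Pressure altitude = 10250 + (-730) = 9520 ft.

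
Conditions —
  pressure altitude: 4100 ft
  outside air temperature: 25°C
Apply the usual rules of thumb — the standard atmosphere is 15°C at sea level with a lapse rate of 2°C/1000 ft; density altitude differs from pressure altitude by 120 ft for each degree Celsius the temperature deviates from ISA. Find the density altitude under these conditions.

6284 ft

ISA temperature at 4100 ft = 15 − 2 × (4100/1000) = 6.8°C.
ISA deviation = 25 − 6.8 = +18.2°C.
Density altitude = 4100 + 120 × (18.2) = 4100 + (+2184) = 6284 ft.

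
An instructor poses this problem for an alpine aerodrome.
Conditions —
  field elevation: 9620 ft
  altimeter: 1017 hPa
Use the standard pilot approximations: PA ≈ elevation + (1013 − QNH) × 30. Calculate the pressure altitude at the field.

Pressure correction = (1013 − 1017) × 30 = -120 ft.
Pressure altitude = 9620 + (-120) = 9500 ft.

9500 ft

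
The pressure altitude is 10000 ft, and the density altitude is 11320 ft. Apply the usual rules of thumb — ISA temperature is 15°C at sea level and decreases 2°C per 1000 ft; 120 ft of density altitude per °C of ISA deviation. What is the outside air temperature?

6°C

Density altitude − pressure altitude = 11320 − 10000 = +1320 ft.
At 120 ft/°C that is an ISA deviation of 1320/120 = +11°C.
ISA temperature at 10000 ft = 15 − 2 × (10000/1000) = -5°C.
OAT = ISA + deviation = -5 + (+11) = 6°C.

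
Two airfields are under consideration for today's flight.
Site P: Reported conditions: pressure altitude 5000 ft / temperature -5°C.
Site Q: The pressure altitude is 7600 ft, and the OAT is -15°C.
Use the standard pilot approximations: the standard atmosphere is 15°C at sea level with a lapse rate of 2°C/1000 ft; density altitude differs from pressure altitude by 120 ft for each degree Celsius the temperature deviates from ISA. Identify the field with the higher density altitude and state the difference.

Site P: ISA temp = 5°C, deviation -10°C, DA = 5000 + 120 × (-10) = 3800 ft.
Site Q: ISA temp = -0.2°C, deviation -14.8°C, DA = 7600 + 120 × (-14.8) = 5824 ft.
Site Q is higher by 5824 − 3800 = 2024 ft.

Site Q by 2024 ft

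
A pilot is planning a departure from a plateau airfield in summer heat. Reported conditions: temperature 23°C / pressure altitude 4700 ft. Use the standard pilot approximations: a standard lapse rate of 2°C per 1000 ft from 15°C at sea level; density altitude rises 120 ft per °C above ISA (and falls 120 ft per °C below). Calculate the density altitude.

ISA temperature at 4700 ft = 15 − 2 × (4700/1000) = 5.6°C.
ISA deviation = 23 − 5.6 = +17.4°C.
Density altitude = 4700 + 120 × (17.4) = 4700 + (+2088) = 6788 ft.

6788 ft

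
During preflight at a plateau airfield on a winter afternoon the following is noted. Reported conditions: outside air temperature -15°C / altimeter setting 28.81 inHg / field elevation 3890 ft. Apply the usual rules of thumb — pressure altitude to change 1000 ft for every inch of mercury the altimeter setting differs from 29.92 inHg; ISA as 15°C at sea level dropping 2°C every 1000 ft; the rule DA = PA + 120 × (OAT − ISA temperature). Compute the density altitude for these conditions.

Pressure altitude = 3890 + (29.92 − 28.81) × 1000 = 3890 + (+1110) = 5000 ft.
ISA temperature at 5000 ft = 15 − 2 × (5000/1000) = 5°C.
ISA deviation = -15 − 5 = -20°C.
Density altitude = 5000 + 120 × (-20) = 2600 ft.

2600 ft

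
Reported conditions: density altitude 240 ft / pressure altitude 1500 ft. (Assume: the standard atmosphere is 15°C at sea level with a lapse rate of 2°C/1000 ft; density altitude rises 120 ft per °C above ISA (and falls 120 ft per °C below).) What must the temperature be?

Density altitude − pressure altitude = 240 − 1500 = -1260 ft.
At 120 ft/°C that is an ISA deviation of -1260/120 = -10.5°C.
ISA temperature at 1500 ft = 15 − 2 × (1500/1000) = 12°C.
OAT = ISA + deviation = 12 + (-10.5) = 1.5°C.

1.5°C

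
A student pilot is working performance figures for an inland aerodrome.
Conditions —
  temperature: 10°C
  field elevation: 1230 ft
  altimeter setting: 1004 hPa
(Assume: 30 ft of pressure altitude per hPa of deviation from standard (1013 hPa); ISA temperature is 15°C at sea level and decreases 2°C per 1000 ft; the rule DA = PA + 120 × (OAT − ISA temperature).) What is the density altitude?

1260 ft

Pressure altitude = 1230 + (1013 − 1004) × 30 = 1230 + (+270) = 1500 ft.
ISA temperature at 1500 ft = 15 − 2 × (1500/1000) = 12°C.
ISA deviation = 10 − 12 = -2°C.
Density altitude = 1500 + 120 × (-2) = 1260 ft.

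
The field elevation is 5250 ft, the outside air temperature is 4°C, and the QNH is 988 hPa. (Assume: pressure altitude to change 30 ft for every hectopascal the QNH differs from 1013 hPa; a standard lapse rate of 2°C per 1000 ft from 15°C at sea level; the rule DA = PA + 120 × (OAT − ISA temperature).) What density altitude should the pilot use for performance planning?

Pressure altitude = 5250 + (1013 − 988) × 30 = 5250 + (+750) = 6000 ft.
ISA temperature at 6000 ft = 15 − 2 × (6000/1000) = 3°C.
ISA deviation = 4 − 3 = +1°C.
Density altitude = 6000 + 120 × (1) = 6120 ft.

6120 ft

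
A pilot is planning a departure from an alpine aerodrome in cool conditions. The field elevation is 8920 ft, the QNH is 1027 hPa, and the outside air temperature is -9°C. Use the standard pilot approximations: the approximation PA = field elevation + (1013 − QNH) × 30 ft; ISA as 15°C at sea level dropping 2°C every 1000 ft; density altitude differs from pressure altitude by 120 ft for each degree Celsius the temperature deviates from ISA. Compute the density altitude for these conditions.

Pressure altitude = 8920 + (1013 − 1027) × 30 = 8920 + (-420) = 8500 ft.
ISA temperature at 8500 ft = 15 − 2 × (8500/1000) = -2°C.
ISA deviation = -9 − (-2) = -7°C.
Density altitude = 8500 + 120 × (-7) = 7660 ft.

7660 ft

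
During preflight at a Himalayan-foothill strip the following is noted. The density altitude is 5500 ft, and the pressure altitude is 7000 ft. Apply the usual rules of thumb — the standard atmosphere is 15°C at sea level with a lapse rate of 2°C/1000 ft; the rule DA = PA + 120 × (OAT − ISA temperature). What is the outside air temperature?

Density altitude − pressure altitude = 5500 − 7000 = -1500 ft.
At 120 ft/°C that is an ISA deviation of -1500/120 = -12.5°C.
ISA temperature at 7000 ft = 15 − 2 × (7000/1000) = 1°C.
OAT = ISA + deviation = 1 + (-12.5) = -11.5°C.

-11.5°C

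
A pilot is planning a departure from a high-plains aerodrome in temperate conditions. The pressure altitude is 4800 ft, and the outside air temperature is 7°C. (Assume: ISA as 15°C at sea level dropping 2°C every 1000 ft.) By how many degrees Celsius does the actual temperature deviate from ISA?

ISA+1.6°C

ISA temperature at 4800 ft = 15 − 2 × (4800/1000) = 5.4°C.
Deviation = OAT − ISA = 7 − 5.4 = +1.6°C.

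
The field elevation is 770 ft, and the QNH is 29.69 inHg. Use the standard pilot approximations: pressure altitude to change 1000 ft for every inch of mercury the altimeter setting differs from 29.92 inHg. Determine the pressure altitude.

Pressure correction = (29.92 − 29.69) × 1000 = +230 ft.
Pressure altitude = 770 + (+230) = 1000 ft.

1000 ft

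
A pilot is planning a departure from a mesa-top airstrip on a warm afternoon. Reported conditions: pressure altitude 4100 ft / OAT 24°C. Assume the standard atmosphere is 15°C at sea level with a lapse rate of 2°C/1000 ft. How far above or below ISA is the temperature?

ISA+17.2°C

ISA temperature at 4100 ft = 15 − 2 × (4100/1000) = 6.8°C.
Deviation = OAT − ISA = 24 − 6.8 = +17.2°C.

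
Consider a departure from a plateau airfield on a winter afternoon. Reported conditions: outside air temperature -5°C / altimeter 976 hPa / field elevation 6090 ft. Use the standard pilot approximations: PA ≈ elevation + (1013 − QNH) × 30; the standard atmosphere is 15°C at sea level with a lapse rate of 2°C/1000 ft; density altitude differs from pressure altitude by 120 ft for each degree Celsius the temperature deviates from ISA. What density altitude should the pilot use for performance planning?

6528 ft

Pressure altitude = 6090 + (1013 − 976) × 30 = 6090 + (+1110) = 7200 ft.
ISA temperature at 7200 ft = 15 − 2 × (7200/1000) = 0.6°C.
ISA deviation = -5 − 0.6 = -5.6°C.
Density altitude = 7200 + 120 × (-5.6) = 6528 ft.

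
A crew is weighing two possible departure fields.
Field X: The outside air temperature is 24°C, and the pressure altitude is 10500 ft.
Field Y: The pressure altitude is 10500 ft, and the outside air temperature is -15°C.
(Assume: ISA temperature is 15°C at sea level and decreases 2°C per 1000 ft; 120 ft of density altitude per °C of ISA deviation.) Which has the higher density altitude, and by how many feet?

Field X by 4680 ft

Field X: ISA temp = -6°C, deviation +30°C, DA = 10500 + 120 × 30 = 14100 ft.
Field Y: ISA temp = -6°C, deviation -9°C, DA = 10500 + 120 × (-9) = 9420 ft.
Field X is higher by 14100 − 9420 = 4680 ft.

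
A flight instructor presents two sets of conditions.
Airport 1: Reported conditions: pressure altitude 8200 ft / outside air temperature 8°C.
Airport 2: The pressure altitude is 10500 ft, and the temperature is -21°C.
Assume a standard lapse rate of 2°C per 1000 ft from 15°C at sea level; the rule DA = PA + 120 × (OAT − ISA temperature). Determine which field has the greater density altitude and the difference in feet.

Airport 1: ISA temp = -1.4°C, deviation +9.4°C, DA = 8200 + 120 × 9.4 = 9328 ft.
Airport 2: ISA temp = -6°C, deviation -15°C, DA = 10500 + 120 × (-15) = 8700 ft.
Airport 1 is higher by 9328 − 8700 = 628 ft.

Airport 1 by 628 ft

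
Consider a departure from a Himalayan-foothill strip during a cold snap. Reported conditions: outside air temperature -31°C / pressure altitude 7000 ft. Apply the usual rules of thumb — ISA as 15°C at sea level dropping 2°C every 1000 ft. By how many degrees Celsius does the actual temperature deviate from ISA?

ISA-32°C

ISA temperature at 7000 ft = 15 − 2 × (7000/1000) = 1°C.
Deviation = OAT − ISA = -31 − 1 = -32°C.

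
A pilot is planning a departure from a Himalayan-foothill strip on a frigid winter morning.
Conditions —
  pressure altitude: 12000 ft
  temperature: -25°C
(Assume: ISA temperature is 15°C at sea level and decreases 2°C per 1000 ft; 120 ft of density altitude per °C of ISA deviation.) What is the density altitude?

ISA temperature at 12000 ft = 15 − 2 × (12000/1000) = -9°C.
ISA deviation = -25 − (-9) = -16°C.
Density altitude = 12000 + 120 × (-16) = 12000 + (-1920) = 10080 ft.

10080 ft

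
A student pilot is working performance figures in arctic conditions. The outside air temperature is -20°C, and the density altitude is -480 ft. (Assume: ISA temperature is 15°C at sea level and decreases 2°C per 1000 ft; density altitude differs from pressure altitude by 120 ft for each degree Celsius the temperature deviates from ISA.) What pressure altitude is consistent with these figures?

DA = PA + 120 × (OAT − (15 − 2·PA/1000)) = PA + 120·OAT − 1800 + 0.24·PA = 1.24·PA + 120·OAT − 1800.
So 1.24·PA = -480 − 120 × (-20) + 1800 = 3720.
PA = 3720 / 1.24 = 3000 ft.

3000 ft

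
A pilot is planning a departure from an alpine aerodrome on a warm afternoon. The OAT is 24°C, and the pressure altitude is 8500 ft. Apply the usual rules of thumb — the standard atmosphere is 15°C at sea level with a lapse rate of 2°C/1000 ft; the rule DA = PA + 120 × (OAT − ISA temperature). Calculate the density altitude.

11620 ft

ISA temperature at 8500 ft = 15 − 2 × (8500/1000) = -2°C.
ISA deviation = 24 − (-2) = +26°C.
Density altitude = 8500 + 120 × (26) = 8500 + (+3120) = 11620 ft.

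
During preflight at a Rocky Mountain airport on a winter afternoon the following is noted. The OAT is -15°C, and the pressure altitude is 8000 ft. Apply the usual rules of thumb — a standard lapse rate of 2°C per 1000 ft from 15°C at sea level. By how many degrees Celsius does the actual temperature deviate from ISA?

ISA temperature at 8000 ft = 15 − 2 × (8000/1000) = -1°C.
Deviation = OAT − ISA = -15 − (-1) = -14°C.

ISA-14°C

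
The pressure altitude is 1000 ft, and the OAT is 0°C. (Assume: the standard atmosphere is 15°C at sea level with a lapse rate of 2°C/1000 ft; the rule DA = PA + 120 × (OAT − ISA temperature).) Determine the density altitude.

-560 ft

ISA temperature at 1000 ft = 15 − 2 × (1000/1000) = 13°C.
ISA deviation = 0 − 13 = -13°C.
Density altitude = 1000 + 120 × (-13) = 1000 + (-1560) = -560 ft.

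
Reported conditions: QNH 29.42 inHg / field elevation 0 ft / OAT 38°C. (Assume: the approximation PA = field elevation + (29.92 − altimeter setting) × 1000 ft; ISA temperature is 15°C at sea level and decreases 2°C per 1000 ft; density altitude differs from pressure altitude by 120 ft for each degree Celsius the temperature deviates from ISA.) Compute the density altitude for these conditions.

Pressure altitude = 0 + (29.92 − 29.42) × 1000 = 0 + (+500) = 500 ft.
ISA temperature at 500 ft = 15 − 2 × (500/1000) = 14°C.
ISA deviation = 38 − 14 = +24°C.
Density altitude = 500 + 120 × (24) = 3380 ft.

3380 ft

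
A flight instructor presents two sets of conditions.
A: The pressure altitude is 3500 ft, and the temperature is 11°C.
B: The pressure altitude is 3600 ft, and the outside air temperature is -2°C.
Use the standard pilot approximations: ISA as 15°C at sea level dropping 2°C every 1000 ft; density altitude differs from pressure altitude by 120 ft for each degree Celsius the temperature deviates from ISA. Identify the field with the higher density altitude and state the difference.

A by 1436 ft

A: ISA temp = 8°C, deviation +3°C, DA = 3500 + 120 × 3 = 3860 ft.
B: ISA temp = 7.8°C, deviation -9.8°C, DA = 3600 + 120 × (-9.8) = 2424 ft.
A is higher by 3860 − 2424 = 1436 ft.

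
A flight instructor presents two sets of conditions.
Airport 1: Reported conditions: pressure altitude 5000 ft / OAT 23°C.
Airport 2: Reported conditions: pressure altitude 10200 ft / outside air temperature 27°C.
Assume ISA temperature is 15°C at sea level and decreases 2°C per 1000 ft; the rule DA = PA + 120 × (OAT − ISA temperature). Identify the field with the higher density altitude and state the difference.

Airport 1: ISA temp = 5°C, deviation +18°C, DA = 5000 + 120 × 18 = 7160 ft.
Airport 2: ISA temp = -5.4°C, deviation +32.4°C, DA = 10200 + 120 × 32.4 = 14088 ft.
Airport 2 is higher by 14088 − 7160 = 6928 ft.

Airport 2 by 6928 ft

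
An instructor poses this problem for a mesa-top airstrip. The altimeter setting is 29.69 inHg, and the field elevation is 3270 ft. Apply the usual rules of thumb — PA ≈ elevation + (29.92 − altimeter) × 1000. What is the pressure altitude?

3500 ft

Pressure correction = (29.92 − 29.69) × 1000 = +230 ft.
Pressure altitude = 3270 + (+230) = 3500 ft.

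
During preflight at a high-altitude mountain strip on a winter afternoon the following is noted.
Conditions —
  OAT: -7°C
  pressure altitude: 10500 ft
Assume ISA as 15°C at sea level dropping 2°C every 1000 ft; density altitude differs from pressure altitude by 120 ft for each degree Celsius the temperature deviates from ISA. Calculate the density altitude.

ISA temperature at 10500 ft = 15 − 2 × (10500/1000) = -6°C.
ISA deviation = -7 − (-6) = -1°C.
Density altitude = 10500 + 120 × (-1) = 10500 + (-120) = 10380 ft.

10380 ft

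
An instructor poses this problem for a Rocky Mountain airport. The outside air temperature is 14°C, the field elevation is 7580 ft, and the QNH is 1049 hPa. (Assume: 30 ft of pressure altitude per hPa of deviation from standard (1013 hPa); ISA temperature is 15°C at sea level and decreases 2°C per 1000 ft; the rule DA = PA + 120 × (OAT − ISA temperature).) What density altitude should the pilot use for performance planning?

7940 ft

Pressure altitude = 7580 + (1013 − 1049) × 30 = 7580 + (-1080) = 6500 ft.
ISA temperature at 6500 ft = 15 − 2 × (6500/1000) = 2°C.
ISA deviation = 14 − 2 = +12°C.
Density altitude = 6500 + 120 × (12) = 7940 ft.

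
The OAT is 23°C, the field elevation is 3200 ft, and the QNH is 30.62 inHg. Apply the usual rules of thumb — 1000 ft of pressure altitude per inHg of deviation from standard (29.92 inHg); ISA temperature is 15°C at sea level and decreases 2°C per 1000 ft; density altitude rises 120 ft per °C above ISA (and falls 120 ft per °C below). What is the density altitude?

4060 ft

Pressure altitude = 3200 + (29.92 − 30.62) × 1000 = 3200 + (-700) = 2500 ft.
ISA temperature at 2500 ft = 15 − 2 × (2500/1000) = 10°C.
ISA deviation = 23 − 10 = +13°C.
Density altitude = 2500 + 120 × (13) = 4060 ft.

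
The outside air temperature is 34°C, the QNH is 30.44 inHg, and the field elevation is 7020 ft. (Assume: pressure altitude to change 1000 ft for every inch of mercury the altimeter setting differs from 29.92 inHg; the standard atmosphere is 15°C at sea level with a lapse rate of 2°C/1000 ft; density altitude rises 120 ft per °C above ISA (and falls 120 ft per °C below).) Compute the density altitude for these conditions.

Pressure altitude = 7020 + (29.92 − 30.44) × 1000 = 7020 + (-520) = 6500 ft.
ISA temperature at 6500 ft = 15 − 2 × (6500/1000) = 2°C.
ISA deviation = 34 − 2 = +32°C.
Density altitude = 6500 + 120 × (32) = 10340 ft.

10340 ft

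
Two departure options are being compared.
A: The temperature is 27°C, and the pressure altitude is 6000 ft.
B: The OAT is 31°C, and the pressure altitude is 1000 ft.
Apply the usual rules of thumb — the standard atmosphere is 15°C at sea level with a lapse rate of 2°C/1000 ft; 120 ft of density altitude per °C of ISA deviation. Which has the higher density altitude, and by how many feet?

A: ISA temp = 3°C, deviation +24°C, DA = 6000 + 120 × 24 = 8880 ft.
B: ISA temp = 13°C, deviation +18°C, DA = 1000 + 120 × 18 = 3160 ft.
A is higher by 8880 − 3160 = 5720 ft.

A by 5720 ft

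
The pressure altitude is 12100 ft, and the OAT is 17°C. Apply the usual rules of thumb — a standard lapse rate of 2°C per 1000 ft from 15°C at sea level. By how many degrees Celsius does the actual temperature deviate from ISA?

ISA temperature at 12100 ft = 15 − 2 × (12100/1000) = -9.2°C.
Deviation = OAT − ISA = 17 − (-9.2) = +26.2°C.

ISA+26.2°C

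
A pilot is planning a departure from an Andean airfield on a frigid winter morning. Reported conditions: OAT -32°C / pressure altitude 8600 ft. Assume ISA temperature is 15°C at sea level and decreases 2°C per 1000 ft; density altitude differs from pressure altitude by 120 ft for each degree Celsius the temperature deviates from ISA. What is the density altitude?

5024 ft

ISA temperature at 8600 ft = 15 − 2 × (8600/1000) = -2.2°C.
ISA deviation = -32 − (-2.2) = -29.8°C.
Density altitude = 8600 + 120 × (-29.8) = 8600 + (-3576) = 5024 ft.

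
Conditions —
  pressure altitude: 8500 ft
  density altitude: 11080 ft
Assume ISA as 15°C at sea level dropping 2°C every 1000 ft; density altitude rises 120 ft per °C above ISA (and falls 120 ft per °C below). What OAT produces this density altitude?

Density altitude − pressure altitude = 11080 − 8500 = +2580 ft.
At 120 ft/°C that is an ISA deviation of 2580/120 = +21.5°C.
ISA temperature at 8500 ft = 15 − 2 × (8500/1000) = -2°C.
OAT = ISA + deviation = -2 + (+21.5) = 19.5°C.

19.5°C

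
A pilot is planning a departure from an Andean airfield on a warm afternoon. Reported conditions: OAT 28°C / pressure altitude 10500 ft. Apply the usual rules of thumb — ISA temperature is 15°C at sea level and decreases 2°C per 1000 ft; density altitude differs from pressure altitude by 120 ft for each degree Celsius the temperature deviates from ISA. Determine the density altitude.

14580 ft

ISA temperature at 10500 ft = 15 − 2 × (10500/1000) = -6°C.
ISA deviation = 28 − (-6) = +34°C.
Density altitude = 10500 + 120 × (34) = 10500 + (+4080) = 14580 ft.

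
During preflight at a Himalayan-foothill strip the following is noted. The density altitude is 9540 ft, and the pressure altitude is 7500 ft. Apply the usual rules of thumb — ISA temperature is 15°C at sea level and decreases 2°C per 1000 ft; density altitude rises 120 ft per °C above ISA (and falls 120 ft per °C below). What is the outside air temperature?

17°C

Density altitude − pressure altitude = 9540 − 7500 = +2040 ft.
At 120 ft/°C that is an ISA deviation of 2040/120 = +17°C.
ISA temperature at 7500 ft = 15 − 2 × (7500/1000) = 0°C.
OAT = ISA + deviation = 0 + (+17) = 17°C.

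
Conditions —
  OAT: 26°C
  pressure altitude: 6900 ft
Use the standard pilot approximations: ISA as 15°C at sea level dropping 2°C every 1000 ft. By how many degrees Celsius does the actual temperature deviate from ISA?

ISA+24.8°C

ISA temperature at 6900 ft = 15 − 2 × (6900/1000) = 1.2°C.
Deviation = OAT − ISA = 26 − 1.2 = +24.8°C.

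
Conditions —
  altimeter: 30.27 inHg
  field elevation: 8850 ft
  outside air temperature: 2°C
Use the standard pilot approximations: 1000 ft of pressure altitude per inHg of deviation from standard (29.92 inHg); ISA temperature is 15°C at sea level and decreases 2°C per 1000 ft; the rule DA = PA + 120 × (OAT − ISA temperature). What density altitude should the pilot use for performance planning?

8980 ft

Pressure altitude = 8850 + (29.92 − 30.27) × 1000 = 8850 + (-350) = 8500 ft.
ISA temperature at 8500 ft = 15 − 2 × (8500/1000) = -2°C.
ISA deviation = 2 − (-2) = +4°C.
Density altitude = 8500 + 120 × (4) = 8980 ft.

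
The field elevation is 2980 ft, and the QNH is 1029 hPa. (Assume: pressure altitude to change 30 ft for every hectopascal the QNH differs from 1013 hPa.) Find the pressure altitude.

2500 ft

Pressure correction = (1013 − 1029) × 30 = -480 ft.
Pressure altitude = 2980 + (-480) = 2500 ft.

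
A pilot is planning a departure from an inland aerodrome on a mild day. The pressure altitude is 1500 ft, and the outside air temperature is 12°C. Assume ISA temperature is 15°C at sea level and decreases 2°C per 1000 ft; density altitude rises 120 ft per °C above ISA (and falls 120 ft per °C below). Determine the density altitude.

1500 ft

ISA temperature at 1500 ft = 15 − 2 × (1500/1000) = 12°C.
ISA deviation = 12 − 12 = 0°C.
Density altitude = 1500 + 120 × (0) = 1500 + (0) = 1500 ft.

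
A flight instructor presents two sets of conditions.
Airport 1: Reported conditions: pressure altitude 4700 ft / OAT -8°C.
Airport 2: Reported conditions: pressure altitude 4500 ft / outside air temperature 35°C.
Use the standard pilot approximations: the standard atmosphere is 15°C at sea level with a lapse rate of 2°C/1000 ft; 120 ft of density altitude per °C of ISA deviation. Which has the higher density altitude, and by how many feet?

Airport 2 by 4912 ft

Airport 1: ISA temp = 5.6°C, deviation -13.6°C, DA = 4700 + 120 × (-13.6) = 3068 ft.
Airport 2: ISA temp = 6°C, deviation +29°C, DA = 4500 + 120 × 29 = 7980 ft.
Airport 2 is higher by 7980 − 3068 = 4912 ft.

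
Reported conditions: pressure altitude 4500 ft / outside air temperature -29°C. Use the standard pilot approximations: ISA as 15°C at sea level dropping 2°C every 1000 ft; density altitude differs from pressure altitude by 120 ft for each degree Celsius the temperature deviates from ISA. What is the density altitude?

300 ft

ISA temperature at 4500 ft = 15 − 2 × (4500/1000) = 6°C.
ISA deviation = -29 − 6 = -35°C.
Density altitude = 4500 + 120 × (-35) = 4500 + (-4200) = 300 ft.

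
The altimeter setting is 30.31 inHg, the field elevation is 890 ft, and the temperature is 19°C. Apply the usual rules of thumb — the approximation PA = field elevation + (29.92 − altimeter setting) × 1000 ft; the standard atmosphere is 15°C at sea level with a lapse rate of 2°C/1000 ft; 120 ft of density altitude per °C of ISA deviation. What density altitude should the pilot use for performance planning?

1100 ft

Pressure altitude = 890 + (29.92 − 30.31) × 1000 = 890 + (-390) = 500 ft.
ISA temperature at 500 ft = 15 − 2 × (500/1000) = 14°C.
ISA deviation = 19 − 14 = +5°C.
Density altitude = 500 + 120 × (5) = 1100 ft.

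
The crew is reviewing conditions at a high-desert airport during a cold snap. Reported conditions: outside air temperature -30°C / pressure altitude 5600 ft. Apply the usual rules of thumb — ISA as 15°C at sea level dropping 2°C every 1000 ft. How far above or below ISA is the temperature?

ISA temperature at 5600 ft = 15 − 2 × (5600/1000) = 3.8°C.
Deviation = OAT − ISA = -30 − 3.8 = -33.8°C.

ISA-33.8°C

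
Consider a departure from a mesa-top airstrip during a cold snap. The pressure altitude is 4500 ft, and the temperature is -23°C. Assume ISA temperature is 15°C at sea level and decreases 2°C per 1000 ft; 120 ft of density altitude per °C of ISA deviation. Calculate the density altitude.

1020 ft

ISA temperature at 4500 ft = 15 − 2 × (4500/1000) = 6°C.
ISA deviation = -23 − 6 = -29°C.
Density altitude = 4500 + 120 × (-29) = 4500 + (-3480) = 1020 ft.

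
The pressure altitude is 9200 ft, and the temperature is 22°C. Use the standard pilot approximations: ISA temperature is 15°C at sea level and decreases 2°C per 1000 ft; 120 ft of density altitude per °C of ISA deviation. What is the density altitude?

12248 ft

ISA temperature at 9200 ft = 15 − 2 × (9200/1000) = -3.4°C.
ISA deviation = 22 − (-3.4) = +25.4°C.
Density altitude = 9200 + 120 × (25.4) = 9200 + (+3048) = 12248 ft.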